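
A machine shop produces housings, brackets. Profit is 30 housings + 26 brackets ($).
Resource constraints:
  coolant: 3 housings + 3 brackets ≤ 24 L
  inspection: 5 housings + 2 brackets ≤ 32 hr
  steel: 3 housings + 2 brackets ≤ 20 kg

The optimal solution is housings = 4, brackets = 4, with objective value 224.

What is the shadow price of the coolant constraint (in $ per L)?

6

Binding: coolant and steel. Non-binding: inspection (4 unused).
By complementary slackness, y = 0 for the non-binding constraint.
From A_Bᵀ y = c: 3·y_coolant + 3·y_steel = 30; 3·y_coolant + 2·y_steel = 26.
This yields shadow prices y_coolant = 6, y_steel = 4.
Shadow price of coolant = 6.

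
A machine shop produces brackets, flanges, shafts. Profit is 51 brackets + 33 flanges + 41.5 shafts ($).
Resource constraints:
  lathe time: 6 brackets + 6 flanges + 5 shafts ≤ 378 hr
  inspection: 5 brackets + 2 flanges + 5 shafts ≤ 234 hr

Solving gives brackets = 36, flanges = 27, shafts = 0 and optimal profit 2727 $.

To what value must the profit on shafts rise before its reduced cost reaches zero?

47.5

Both lathe time and inspection are binding at x*.
Dual feasibility on the basic columns requires 6·y_lathe time + 5·y_inspection = 51, 6·y_lathe time + 2·y_inspection = 33.
→ y_lathe time = 3.5 and y_inspection = 6.
shafts enters the basis when its profit ≥ yᵀa₃ = 3.5·5 + 6·5 = 47.5.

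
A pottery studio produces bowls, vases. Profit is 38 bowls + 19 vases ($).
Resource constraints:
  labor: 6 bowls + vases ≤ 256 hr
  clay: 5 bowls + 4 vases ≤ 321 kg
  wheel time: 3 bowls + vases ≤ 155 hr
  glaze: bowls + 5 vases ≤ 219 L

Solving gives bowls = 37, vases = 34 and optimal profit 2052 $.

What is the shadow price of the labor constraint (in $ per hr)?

Binding: labor and clay. Non-binding: wheel time (10 unused), glaze (12 unused).
By complementary slackness, y = 0 for the non-binding constraints.
Dual feasibility on the basic columns requires 6·y_labor + 5·y_clay = 38, 1·y_labor + 4·y_clay = 19.
→ y_labor = 3 and y_clay = 4.
Shadow price of labor = 3.

3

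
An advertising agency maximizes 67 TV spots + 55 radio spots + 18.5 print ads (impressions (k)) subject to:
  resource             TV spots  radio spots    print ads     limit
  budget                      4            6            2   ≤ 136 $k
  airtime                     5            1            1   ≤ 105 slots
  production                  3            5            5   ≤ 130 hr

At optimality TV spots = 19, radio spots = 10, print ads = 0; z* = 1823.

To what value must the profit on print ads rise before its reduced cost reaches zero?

23

At the optimum: budget uses 136 of 136 (binding); airtime uses 105 of 105 (binding); production uses 107 of 130 (slack = 23).
Slack constraints have shadow price 0 (complementary slackness).
Dual feasibility on the basic columns requires 4·y_budget + 5·y_airtime = 67, 6·y_budget + 1·y_airtime = 55.
This yields shadow prices y_budget = 8, y_airtime = 7.
print ads enters the basis when its profit ≥ yᵀa₃ = 8·2 + 7·1 = 23.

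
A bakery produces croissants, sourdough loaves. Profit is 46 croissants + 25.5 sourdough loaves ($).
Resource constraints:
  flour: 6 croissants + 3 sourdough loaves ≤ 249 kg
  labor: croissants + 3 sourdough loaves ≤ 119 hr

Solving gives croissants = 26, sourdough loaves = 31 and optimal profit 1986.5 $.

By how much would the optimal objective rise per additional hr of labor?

Check each constraint at x*: flour 249/249 (tight); labor 119/119 (tight).
Dual feasibility on the basic columns requires 6·y_flour + 1·y_labor = 46, 3·y_flour + 3·y_labor = 25.5.
→ y_flour = 7.5 and y_labor = 1.
Shadow price of labor = 1.

1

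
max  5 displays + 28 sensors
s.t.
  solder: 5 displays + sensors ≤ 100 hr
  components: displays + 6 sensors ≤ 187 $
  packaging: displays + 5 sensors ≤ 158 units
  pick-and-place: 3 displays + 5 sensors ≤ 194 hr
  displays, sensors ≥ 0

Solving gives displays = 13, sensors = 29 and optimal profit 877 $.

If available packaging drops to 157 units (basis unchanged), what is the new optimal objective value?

875

Binding: components and packaging. Non-binding: solder (6 unused), pick-and-place (10 unused).
Since solder, pick-and-place are not tight, their duals are 0.
Dual feasibility on the basic columns requires 1·y_components + 1·y_packaging = 5, 6·y_components + 5·y_packaging = 28.
This yields shadow prices y_components = 3, y_packaging = 2.
Δz = y_packaging·Δb = 2 × (-1) = -2, so new z* = 877 − 2 = 875.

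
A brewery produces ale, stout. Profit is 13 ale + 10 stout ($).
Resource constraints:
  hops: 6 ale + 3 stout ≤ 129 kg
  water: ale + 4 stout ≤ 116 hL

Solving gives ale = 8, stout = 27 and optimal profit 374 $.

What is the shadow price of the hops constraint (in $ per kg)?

2

Check each constraint at x*: hops 129/129 (tight); water 116/116 (tight).
The binding rows give the dual system: 6·y_hops + 1·y_water = 13 and 3·y_hops + 4·y_water = 10.
Solving: y_hops = 2, y_water = 1.
Shadow price of hops = 2.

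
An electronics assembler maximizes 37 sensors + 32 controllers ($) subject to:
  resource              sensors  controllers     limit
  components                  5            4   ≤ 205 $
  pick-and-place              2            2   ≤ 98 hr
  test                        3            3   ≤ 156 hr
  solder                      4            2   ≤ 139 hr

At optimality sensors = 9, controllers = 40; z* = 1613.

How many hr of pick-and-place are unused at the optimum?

pick-and-place used = 2·9 + 2·40 = 98; slack = 98 − 98 = 0.

0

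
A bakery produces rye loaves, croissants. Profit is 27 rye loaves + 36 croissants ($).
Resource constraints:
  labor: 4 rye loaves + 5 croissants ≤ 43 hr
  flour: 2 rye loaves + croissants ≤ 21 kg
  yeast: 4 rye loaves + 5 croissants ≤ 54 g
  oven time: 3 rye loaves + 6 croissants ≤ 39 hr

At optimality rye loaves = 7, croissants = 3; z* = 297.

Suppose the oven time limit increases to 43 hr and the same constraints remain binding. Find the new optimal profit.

301

Binding: labor and oven time. Non-binding: flour (4 unused), yeast (11 unused).
Slack constraints have shadow price 0 (complementary slackness).
From A_Bᵀ y = c: 4·y_labor + 3·y_oven time = 27; 5·y_labor + 6·y_oven time = 36.
Solving: y_labor = 6, y_oven time = 1.
Δz = y_oven time·Δb = 1 × (4) = 4, so new z* = 297 + 4 = 301.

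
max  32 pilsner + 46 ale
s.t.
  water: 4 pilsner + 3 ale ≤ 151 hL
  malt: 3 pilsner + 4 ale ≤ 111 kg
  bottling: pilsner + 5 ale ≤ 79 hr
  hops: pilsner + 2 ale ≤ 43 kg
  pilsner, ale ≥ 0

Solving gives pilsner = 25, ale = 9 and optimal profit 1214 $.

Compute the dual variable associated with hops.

Check each constraint at x*: water 127/151 (slack 24); malt 111/111 (tight); bottling 70/79 (slack 9); hops 43/43 (tight).
By complementary slackness, y = 0 for the non-binding constraints.
The binding rows give the dual system: 3·y_malt + 1·y_hops = 32 and 4·y_malt + 2·y_hops = 46.
This yields shadow prices y_malt = 9, y_hops = 5.
Shadow price of hops = 5.

5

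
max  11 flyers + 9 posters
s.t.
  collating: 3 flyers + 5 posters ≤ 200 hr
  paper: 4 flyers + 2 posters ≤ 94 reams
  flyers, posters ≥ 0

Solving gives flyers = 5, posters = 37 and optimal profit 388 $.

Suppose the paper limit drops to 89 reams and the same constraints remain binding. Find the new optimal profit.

Check each constraint at x*: collating 200/200 (tight); paper 94/94 (tight).
Dual feasibility on the basic columns requires 3·y_collating + 4·y_paper = 11, 5·y_collating + 2·y_paper = 9.
Solving: y_collating = 1, y_paper = 2.
Δz = y_paper·Δb = 2 × (-5) = -10, so new z* = 388 − 10 = 378.

378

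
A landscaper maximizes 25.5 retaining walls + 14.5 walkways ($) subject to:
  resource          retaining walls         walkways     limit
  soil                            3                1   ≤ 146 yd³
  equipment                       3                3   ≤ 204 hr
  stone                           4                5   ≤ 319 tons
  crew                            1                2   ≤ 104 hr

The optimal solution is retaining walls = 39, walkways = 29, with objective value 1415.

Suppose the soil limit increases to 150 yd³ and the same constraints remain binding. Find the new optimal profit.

1437

At the optimum: soil uses 146 of 146 (binding); equipment uses 204 of 204 (binding); stone uses 301 of 319 (slack = 18); crew uses 97 of 104 (slack = 7).
Since stone, crew are not tight, their duals are 0.
From A_Bᵀ y = c: 3·y_soil + 3·y_equipment = 25.5; 1·y_soil + 3·y_equipment = 14.5.
Solving: y_soil = 5.5, y_equipment = 3.
Δz = y_soil·Δb = 5.5 × (4) = 22, so new z* = 1415 + 22 = 1437.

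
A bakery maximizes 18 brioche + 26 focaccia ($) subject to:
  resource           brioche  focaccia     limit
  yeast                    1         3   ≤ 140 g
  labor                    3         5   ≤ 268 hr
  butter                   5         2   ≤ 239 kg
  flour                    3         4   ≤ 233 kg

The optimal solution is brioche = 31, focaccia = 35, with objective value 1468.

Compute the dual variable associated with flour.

4

Check each constraint at x*: yeast 136/140 (slack 4); labor 268/268 (tight); butter 225/239 (slack 14); flour 233/233 (tight).
Slack constraints have shadow price 0 (complementary slackness).
Dual feasibility on the basic columns requires 3·y_labor + 3·y_flour = 18, 5·y_labor + 4·y_flour = 26.
→ y_labor = 2 and y_flour = 4.
Shadow price of flour = 4.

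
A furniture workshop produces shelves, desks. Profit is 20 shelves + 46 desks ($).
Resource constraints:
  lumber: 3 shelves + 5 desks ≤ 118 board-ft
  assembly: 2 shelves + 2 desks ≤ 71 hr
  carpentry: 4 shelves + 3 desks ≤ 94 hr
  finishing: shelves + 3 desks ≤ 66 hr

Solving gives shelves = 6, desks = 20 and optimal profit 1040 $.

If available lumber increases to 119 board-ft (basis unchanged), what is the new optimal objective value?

1043.5

Binding: lumber and finishing. Non-binding: assembly (19 unused), carpentry (10 unused).
By complementary slackness, y = 0 for the non-binding constraints.
From A_Bᵀ y = c: 3·y_lumber + 1·y_finishing = 20; 5·y_lumber + 3·y_finishing = 46.
→ y_lumber = 3.5 and y_finishing = 9.5.
Δz = y_lumber·Δb = 3.5 × (1) = 3.5, so new z* = 1040 + 3.5 = 1043.5.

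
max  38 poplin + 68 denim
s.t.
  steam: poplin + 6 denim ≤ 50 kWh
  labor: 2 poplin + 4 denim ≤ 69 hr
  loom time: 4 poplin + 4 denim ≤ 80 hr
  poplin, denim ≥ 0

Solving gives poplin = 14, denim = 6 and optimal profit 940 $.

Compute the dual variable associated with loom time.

8

Binding: steam and loom time. Non-binding: labor (17 unused).
Slack constraints have shadow price 0 (complementary slackness).
Dual feasibility on the basic columns requires 1·y_steam + 4·y_loom time = 38, 6·y_steam + 4·y_loom time = 68.
→ y_steam = 6 and y_loom time = 8.
Shadow price of loom time = 8.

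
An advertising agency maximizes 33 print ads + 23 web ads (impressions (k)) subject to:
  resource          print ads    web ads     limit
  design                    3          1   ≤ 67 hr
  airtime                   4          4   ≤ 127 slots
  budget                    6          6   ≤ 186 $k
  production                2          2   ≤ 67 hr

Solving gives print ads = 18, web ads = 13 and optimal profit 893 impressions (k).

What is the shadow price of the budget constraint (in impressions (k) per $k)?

At the optimum: design uses 67 of 67 (binding); airtime uses 124 of 127 (slack = 3); budget uses 186 of 186 (binding); production uses 62 of 67 (slack = 5).
Since airtime, production are not tight, their duals are 0.
Dual feasibility on the basic columns requires 3·y_design + 6·y_budget = 33, 1·y_design + 6·y_budget = 23.
Solving: y_design = 5, y_budget = 3.
Shadow price of budget = 3.

3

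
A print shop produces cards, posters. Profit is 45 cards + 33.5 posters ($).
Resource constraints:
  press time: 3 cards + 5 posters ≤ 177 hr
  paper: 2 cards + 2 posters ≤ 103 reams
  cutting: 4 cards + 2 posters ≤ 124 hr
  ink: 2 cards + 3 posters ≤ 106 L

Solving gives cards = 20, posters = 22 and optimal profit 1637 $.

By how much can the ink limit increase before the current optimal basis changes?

4

Binding constraints: cutting, ink. The basis is B = [[4,2],[2,3]] with det 8.
Per unit increase in ink, x* moves by d = (-0.25, 0.5).
The basis stays optimal until press time becomes binding; allowable increase = 4 L.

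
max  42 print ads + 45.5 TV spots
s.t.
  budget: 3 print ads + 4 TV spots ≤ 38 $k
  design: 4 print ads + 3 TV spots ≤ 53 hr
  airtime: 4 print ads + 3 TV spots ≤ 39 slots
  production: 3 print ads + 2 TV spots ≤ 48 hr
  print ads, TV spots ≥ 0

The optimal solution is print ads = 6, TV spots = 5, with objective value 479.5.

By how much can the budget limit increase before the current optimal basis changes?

Binding constraints: budget, airtime. The basis is B = [[3,4],[4,3]] with det -7.
Per unit increase in budget, x* moves by d = (-0.4286, 0.5714).
The basis stays optimal until print ads reaches 0; allowable increase = 14 $k.

14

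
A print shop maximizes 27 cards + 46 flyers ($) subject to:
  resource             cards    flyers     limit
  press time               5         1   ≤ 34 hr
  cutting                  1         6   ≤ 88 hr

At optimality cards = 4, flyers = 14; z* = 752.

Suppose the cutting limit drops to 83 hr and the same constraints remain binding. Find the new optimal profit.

717

Both press time and cutting are binding at x*.
Dual feasibility on the basic columns requires 5·y_press time + 1·y_cutting = 27, 1·y_press time + 6·y_cutting = 46.
This yields shadow prices y_press time = 4, y_cutting = 7.
Δz = y_cutting·Δb = 7 × (-5) = -35, so new z* = 752 − 35 = 717.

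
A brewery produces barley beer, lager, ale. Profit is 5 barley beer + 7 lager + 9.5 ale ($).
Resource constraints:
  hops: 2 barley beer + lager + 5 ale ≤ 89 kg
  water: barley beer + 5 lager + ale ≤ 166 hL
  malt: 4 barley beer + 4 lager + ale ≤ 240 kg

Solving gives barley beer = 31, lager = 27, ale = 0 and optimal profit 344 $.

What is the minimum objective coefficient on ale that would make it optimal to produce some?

11

Binding: hops and water. Non-binding: malt (8 unused).
Slack constraints have shadow price 0 (complementary slackness).
Dual feasibility on the basic columns requires 2·y_hops + 1·y_water = 5, 1·y_hops + 5·y_water = 7.
→ y_hops = 2 and y_water = 1.
ale enters the basis when its profit ≥ yᵀa₃ = 2·5 + 1·1 = 11.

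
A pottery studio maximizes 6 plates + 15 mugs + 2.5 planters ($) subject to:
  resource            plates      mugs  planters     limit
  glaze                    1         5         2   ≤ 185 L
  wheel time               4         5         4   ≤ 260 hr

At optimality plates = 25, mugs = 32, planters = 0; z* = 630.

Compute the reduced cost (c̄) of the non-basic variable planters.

-5.5

Both glaze and wheel time are binding at x*.
Dual feasibility on the basic columns requires 1·y_glaze + 4·y_wheel time = 6, 5·y_glaze + 5·y_wheel time = 15.
This yields shadow prices y_glaze = 2, y_wheel time = 1.
Reduced cost of planters: c₃ − yᵀa₃ = 2.5 − (2·2 + 1·4) = 2.5 − 8 = -5.5.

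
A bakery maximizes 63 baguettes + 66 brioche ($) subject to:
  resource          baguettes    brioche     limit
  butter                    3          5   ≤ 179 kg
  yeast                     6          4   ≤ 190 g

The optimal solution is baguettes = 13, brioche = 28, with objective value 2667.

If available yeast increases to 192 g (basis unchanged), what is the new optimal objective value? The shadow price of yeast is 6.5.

2680

Δb = 2, so new z* = 2667 + (6.5)·(2) = 2667 + 13 = 2680.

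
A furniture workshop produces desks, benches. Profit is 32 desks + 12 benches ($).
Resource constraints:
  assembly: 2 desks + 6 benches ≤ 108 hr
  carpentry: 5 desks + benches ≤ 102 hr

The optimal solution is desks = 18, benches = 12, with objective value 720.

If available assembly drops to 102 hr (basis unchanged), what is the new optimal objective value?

Check each constraint at x*: assembly 108/108 (tight); carpentry 102/102 (tight).
The binding rows give the dual system: 2·y_assembly + 5·y_carpentry = 32 and 6·y_assembly + 1·y_carpentry = 12.
This yields shadow prices y_assembly = 1, y_carpentry = 6.
Δz = y_assembly·Δb = 1 × (-6) = -6, so new z* = 720 − 6 = 714.

714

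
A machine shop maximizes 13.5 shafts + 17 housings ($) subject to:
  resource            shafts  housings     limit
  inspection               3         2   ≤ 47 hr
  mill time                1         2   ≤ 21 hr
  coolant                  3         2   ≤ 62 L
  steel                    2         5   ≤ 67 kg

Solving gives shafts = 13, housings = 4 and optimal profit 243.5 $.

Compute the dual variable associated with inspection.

2.5

Check each constraint at x*: inspection 47/47 (tight); mill time 21/21 (tight); coolant 47/62 (slack 15); steel 46/67 (slack 21).
Slack constraints have shadow price 0 (complementary slackness).
The binding rows give the dual system: 3·y_inspection + 1·y_mill time = 13.5 and 2·y_inspection + 2·y_mill time = 17.
→ y_inspection = 2.5 and y_mill time = 6.
Shadow price of inspection = 2.5.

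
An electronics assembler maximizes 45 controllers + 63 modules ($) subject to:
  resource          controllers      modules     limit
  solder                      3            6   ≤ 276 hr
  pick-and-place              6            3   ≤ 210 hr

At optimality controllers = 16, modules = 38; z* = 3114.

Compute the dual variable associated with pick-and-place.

Both solder and pick-and-place are binding at x*.
Dual feasibility on the basic columns requires 3·y_solder + 6·y_pick-and-place = 45, 6·y_solder + 3·y_pick-and-place = 63.
→ y_solder = 9 and y_pick-and-place = 3.
Shadow price of pick-and-place = 3.

3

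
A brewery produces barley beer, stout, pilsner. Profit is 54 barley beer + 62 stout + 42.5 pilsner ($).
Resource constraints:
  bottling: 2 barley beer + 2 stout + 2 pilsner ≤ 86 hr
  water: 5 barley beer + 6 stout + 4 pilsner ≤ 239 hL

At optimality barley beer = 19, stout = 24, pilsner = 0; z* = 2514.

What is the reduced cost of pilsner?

At the optimum: bottling uses 86 of 86 (binding); water uses 239 of 239 (binding).
Dual feasibility on the basic columns requires 2·y_bottling + 5·y_water = 54, 2·y_bottling + 6·y_water = 62.
Solving: y_bottling = 7, y_water = 8.
Reduced cost of pilsner: c₃ − yᵀa₃ = 42.5 − (7·2 + 8·4) = 42.5 − 46 = -3.5.

-3.5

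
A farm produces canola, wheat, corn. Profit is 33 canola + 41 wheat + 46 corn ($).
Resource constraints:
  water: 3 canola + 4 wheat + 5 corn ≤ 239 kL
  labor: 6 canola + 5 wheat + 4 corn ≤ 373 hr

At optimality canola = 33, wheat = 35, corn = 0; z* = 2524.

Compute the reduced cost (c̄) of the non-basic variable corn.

-3

At the optimum: water uses 239 of 239 (binding); labor uses 373 of 373 (binding).
Dual feasibility on the basic columns requires 3·y_water + 6·y_labor = 33, 4·y_water + 5·y_labor = 41.
This yields shadow prices y_water = 9, y_labor = 1.
Reduced cost of corn: c₃ − yᵀa₃ = 46 − (9·5 + 1·4) = 46 − 49 = -3.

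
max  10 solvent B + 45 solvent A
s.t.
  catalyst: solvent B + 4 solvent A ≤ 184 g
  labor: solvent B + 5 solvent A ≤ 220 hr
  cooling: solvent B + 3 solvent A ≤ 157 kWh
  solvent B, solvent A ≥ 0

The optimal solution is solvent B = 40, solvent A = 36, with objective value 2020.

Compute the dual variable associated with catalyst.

5

Check each constraint at x*: catalyst 184/184 (tight); labor 220/220 (tight); cooling 148/157 (slack 9).
By complementary slackness, y = 0 for the non-binding constraint.
Dual feasibility on the basic columns requires 1·y_catalyst + 1·y_labor = 10, 4·y_catalyst + 5·y_labor = 45.
This yields shadow prices y_catalyst = 5, y_labor = 5.
Shadow price of catalyst = 5.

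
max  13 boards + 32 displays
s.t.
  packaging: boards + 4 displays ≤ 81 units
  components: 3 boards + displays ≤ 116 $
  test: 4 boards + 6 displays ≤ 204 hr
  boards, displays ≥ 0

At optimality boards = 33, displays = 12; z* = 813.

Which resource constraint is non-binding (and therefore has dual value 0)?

components

packaging: 81/81 (binding)
components: 111/116 (slack 5)
test: 204/204 (binding)
By complementary slackness, a constraint with positive slack has shadow price 0 → components.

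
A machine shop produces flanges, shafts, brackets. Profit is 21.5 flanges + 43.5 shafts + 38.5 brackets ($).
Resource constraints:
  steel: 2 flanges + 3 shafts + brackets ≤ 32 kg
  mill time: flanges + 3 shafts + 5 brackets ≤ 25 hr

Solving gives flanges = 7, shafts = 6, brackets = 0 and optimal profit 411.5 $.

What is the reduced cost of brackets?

-6

At the optimum: steel uses 32 of 32 (binding); mill time uses 25 of 25 (binding).
The binding rows give the dual system: 2·y_steel + 1·y_mill time = 21.5 and 3·y_steel + 3·y_mill time = 43.5.
→ y_steel = 7 and y_mill time = 7.5.
Reduced cost of brackets: c₃ − yᵀa₃ = 38.5 − (7·1 + 7.5·5) = 38.5 − 44.5 = -6.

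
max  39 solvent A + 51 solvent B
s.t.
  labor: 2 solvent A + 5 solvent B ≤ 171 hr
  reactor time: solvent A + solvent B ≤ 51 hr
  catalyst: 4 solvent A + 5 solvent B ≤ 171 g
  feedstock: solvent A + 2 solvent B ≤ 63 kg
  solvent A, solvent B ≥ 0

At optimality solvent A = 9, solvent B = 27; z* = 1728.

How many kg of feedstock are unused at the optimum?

feedstock used = 1·9 + 2·27 = 63; slack = 63 − 63 = 0.

0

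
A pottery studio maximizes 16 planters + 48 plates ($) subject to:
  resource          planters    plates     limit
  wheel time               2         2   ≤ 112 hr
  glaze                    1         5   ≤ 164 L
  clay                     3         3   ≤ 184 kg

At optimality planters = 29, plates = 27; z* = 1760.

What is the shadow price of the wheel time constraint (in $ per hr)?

Binding: wheel time and glaze. Non-binding: clay (16 unused).
Slack constraints have shadow price 0 (complementary slackness).
The binding rows give the dual system: 2·y_wheel time + 1·y_glaze = 16 and 2·y_wheel time + 5·y_glaze = 48.
This yields shadow prices y_wheel time = 4, y_glaze = 8.
Shadow price of wheel time = 4.

4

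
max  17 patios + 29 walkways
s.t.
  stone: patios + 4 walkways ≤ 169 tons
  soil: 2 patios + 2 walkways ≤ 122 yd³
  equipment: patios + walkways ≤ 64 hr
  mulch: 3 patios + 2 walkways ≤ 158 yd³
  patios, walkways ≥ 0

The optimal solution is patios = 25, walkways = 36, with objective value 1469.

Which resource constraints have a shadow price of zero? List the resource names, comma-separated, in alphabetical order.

equipment, mulch

stone: 169/169 (binding)
soil: 122/122 (binding)
equipment: 61/64 (slack 3)
mulch: 147/158 (slack 11)
By complementary slackness, a constraint with positive slack has shadow price 0 → equipment, mulch.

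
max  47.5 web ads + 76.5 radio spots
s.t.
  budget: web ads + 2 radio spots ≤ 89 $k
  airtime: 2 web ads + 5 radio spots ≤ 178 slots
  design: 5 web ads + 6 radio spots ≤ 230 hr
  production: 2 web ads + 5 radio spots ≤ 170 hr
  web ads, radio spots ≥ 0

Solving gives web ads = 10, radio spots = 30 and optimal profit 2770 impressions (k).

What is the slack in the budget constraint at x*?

budget used = 1·10 + 2·30 = 70; slack = 89 − 70 = 19.

19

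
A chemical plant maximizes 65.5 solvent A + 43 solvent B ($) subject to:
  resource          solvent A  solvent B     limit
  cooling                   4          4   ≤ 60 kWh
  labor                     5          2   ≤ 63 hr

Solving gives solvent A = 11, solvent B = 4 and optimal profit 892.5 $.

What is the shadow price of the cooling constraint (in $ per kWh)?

Check each constraint at x*: cooling 60/60 (tight); labor 63/63 (tight).
Dual feasibility on the basic columns requires 4·y_cooling + 5·y_labor = 65.5, 4·y_cooling + 2·y_labor = 43.
Solving: y_cooling = 7, y_labor = 7.5.
Shadow price of cooling = 7.

7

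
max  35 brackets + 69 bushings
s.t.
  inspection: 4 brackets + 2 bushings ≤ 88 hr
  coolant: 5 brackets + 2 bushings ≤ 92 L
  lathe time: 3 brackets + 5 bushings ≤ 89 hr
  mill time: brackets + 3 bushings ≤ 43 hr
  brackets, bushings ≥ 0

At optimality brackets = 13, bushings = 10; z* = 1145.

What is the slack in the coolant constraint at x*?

7

coolant used = 5·13 + 2·10 = 85; slack = 92 − 85 = 7.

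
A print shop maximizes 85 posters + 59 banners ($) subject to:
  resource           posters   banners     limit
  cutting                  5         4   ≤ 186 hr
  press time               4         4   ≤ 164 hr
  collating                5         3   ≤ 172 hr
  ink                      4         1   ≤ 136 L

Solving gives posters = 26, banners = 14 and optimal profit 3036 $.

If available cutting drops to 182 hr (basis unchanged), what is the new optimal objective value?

3004

Check each constraint at x*: cutting 186/186 (tight); press time 160/164 (slack 4); collating 172/172 (tight); ink 118/136 (slack 18).
By complementary slackness, y = 0 for the non-binding constraints.
The binding rows give the dual system: 5·y_cutting + 5·y_collating = 85 and 4·y_cutting + 3·y_collating = 59.
Solving: y_cutting = 8, y_collating = 9.
Δz = y_cutting·Δb = 8 × (-4) = -32, so new z* = 3036 − 32 = 3004.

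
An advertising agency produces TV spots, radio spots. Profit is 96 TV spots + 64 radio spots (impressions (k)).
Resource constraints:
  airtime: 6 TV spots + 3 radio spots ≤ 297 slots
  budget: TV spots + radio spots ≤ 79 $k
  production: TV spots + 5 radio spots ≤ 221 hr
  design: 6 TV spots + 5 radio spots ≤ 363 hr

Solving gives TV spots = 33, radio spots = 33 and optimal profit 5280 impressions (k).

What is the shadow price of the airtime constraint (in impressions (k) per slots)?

8

At the optimum: airtime uses 297 of 297 (binding); budget uses 66 of 79 (slack = 13); production uses 198 of 221 (slack = 23); design uses 363 of 363 (binding).
Slack constraints have shadow price 0 (complementary slackness).
The binding rows give the dual system: 6·y_airtime + 6·y_design = 96 and 3·y_airtime + 5·y_design = 64.
This yields shadow prices y_airtime = 8, y_design = 8.
Shadow price of airtime = 8.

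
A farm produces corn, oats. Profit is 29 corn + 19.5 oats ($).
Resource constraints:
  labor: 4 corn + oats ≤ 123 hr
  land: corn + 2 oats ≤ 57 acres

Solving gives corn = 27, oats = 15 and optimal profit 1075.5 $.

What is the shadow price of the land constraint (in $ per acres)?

Check each constraint at x*: labor 123/123 (tight); land 57/57 (tight).
The binding rows give the dual system: 4·y_labor + 1·y_land = 29 and 1·y_labor + 2·y_land = 19.5.
→ y_labor = 5.5 and y_land = 7.
Shadow price of land = 7.

7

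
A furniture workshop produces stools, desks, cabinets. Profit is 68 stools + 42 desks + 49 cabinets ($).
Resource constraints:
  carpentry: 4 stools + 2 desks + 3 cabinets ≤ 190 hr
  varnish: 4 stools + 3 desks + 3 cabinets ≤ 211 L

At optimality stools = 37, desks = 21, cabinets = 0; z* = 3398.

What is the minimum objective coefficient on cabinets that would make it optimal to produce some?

51

Both carpentry and varnish are binding at x*.
The binding rows give the dual system: 4·y_carpentry + 4·y_varnish = 68 and 2·y_carpentry + 3·y_varnish = 42.
This yields shadow prices y_carpentry = 9, y_varnish = 8.
cabinets enters the basis when its profit ≥ yᵀa₃ = 9·3 + 8·3 = 51.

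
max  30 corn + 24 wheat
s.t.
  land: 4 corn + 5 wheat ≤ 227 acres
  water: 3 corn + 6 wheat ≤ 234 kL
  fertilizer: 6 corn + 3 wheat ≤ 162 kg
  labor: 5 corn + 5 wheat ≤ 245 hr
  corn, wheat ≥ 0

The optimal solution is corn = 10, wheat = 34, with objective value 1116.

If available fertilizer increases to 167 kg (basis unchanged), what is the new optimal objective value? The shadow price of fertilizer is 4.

1136

Δb = 5, so new z* = 1116 + (4)·(5) = 1116 + 20 = 1136.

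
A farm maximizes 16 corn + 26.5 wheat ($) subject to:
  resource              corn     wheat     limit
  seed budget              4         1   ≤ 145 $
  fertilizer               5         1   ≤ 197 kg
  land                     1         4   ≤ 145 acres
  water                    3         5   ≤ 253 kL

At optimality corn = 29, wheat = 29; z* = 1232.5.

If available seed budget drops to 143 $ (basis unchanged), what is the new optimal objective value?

At the optimum: seed budget uses 145 of 145 (binding); fertilizer uses 174 of 197 (slack = 23); land uses 145 of 145 (binding); water uses 232 of 253 (slack = 21).
By complementary slackness, y = 0 for the non-binding constraints.
From A_Bᵀ y = c: 4·y_seed budget + 1·y_land = 16; 1·y_seed budget + 4·y_land = 26.5.
Solving: y_seed budget = 2.5, y_land = 6.
Δz = y_seed budget·Δb = 2.5 × (-2) = -5, so new z* = 1232.5 − 5 = 1227.5.

1227.5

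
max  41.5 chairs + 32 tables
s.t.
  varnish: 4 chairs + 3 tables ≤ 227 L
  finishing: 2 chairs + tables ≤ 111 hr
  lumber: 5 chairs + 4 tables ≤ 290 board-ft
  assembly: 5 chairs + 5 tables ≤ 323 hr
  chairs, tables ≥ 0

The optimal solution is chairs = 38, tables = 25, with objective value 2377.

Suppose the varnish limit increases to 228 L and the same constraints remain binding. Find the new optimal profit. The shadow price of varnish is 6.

Δb = 1, so new z* = 2377 + (6)·(1) = 2377 + 6 = 2383.

2383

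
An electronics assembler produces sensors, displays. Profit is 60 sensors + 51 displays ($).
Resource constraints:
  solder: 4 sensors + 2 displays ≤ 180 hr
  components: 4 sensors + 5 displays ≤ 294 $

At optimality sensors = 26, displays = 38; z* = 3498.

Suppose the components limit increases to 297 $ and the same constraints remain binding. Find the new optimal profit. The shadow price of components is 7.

Δb = 3, so new z* = 3498 + (7)·(3) = 3498 + 21 = 3519.

3519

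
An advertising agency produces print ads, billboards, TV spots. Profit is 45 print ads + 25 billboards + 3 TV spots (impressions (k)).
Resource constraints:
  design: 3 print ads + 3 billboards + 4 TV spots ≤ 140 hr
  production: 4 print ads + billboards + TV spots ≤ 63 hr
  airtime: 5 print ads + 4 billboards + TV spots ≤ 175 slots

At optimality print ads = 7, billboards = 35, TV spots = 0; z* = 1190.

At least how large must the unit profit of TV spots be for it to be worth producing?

Binding: production and airtime. Non-binding: design (14 unused).
Slack constraints have shadow price 0 (complementary slackness).
The binding rows give the dual system: 4·y_production + 5·y_airtime = 45 and 1·y_production + 4·y_airtime = 25.
Solving: y_production = 5, y_airtime = 5.
TV spots enters the basis when its profit ≥ yᵀa₃ = 5·1 + 5·1 = 10.

10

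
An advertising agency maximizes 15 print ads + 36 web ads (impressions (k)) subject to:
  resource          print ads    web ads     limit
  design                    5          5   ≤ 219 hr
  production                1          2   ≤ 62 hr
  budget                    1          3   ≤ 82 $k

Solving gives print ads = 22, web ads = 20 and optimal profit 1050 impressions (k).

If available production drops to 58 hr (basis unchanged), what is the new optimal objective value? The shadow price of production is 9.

Δb = -4, so new z* = 1050 + (9)·(-4) = 1050 − 36 = 1014.

1014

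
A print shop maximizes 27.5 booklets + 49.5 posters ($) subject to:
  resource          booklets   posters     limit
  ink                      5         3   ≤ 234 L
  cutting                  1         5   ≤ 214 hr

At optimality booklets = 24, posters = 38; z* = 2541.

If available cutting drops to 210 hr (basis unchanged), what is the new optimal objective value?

Both ink and cutting are binding at x*.
Dual feasibility on the basic columns requires 5·y_ink + 1·y_cutting = 27.5, 3·y_ink + 5·y_cutting = 49.5.
This yields shadow prices y_ink = 4, y_cutting = 7.5.
Δz = y_cutting·Δb = 7.5 × (-4) = -30, so new z* = 2541 − 30 = 2511.

2511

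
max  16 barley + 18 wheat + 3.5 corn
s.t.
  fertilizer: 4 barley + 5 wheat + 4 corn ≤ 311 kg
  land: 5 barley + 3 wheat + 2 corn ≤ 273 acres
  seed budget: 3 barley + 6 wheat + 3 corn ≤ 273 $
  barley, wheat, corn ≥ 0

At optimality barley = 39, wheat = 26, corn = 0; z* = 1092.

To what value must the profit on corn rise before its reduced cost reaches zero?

10

At the optimum: fertilizer uses 286 of 311 (slack = 25); land uses 273 of 273 (binding); seed budget uses 273 of 273 (binding).
Since fertilizer is not tight, its dual is 0.
Dual feasibility on the basic columns requires 5·y_land + 3·y_seed budget = 16, 3·y_land + 6·y_seed budget = 18.
→ y_land = 2 and y_seed budget = 2.
corn enters the basis when its profit ≥ yᵀa₃ = 2·2 + 2·3 = 10.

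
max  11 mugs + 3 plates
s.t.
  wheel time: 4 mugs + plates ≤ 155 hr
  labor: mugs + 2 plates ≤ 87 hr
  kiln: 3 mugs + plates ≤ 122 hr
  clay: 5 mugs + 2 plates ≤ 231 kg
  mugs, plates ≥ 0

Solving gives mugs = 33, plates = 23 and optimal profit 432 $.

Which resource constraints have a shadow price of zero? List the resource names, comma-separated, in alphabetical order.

clay, labor

wheel time: 155/155 (binding)
labor: 79/87 (slack 8)
kiln: 122/122 (binding)
clay: 211/231 (slack 20)
By complementary slackness, a constraint with positive slack has shadow price 0 → clay, labor.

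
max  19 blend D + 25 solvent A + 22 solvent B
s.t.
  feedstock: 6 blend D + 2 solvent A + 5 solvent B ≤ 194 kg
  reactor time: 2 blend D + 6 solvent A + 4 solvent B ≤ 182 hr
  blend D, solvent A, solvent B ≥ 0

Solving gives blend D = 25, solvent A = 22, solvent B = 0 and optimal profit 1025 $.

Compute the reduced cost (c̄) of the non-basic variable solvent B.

Both feedstock and reactor time are binding at x*.
Dual feasibility on the basic columns requires 6·y_feedstock + 2·y_reactor time = 19, 2·y_feedstock + 6·y_reactor time = 25.
Solving: y_feedstock = 2, y_reactor time = 3.5.
Reduced cost of solvent B: c₃ − yᵀa₃ = 22 − (2·5 + 3.5·4) = 22 − 24 = -2.

-2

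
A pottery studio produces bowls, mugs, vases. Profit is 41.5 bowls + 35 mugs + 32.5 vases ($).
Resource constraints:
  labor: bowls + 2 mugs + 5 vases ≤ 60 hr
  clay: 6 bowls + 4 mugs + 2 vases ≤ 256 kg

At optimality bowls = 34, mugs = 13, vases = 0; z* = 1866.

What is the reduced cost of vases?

-7

Check each constraint at x*: labor 60/60 (tight); clay 256/256 (tight).
Dual feasibility on the basic columns requires 1·y_labor + 6·y_clay = 41.5, 2·y_labor + 4·y_clay = 35.
→ y_labor = 5.5 and y_clay = 6.
Reduced cost of vases: c₃ − yᵀa₃ = 32.5 − (5.5·5 + 6·2) = 32.5 − 39.5 = -7.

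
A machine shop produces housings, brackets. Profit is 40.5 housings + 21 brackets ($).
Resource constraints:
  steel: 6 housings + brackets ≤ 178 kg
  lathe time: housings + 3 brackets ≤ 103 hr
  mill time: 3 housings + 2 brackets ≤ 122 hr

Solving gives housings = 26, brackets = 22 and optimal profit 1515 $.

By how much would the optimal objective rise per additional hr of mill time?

Check each constraint at x*: steel 178/178 (tight); lathe time 92/103 (slack 11); mill time 122/122 (tight).
Slack constraints have shadow price 0 (complementary slackness).
From A_Bᵀ y = c: 6·y_steel + 3·y_mill time = 40.5; 1·y_steel + 2·y_mill time = 21.
→ y_steel = 2 and y_mill time = 9.5.
Shadow price of mill time = 9.5.

9.5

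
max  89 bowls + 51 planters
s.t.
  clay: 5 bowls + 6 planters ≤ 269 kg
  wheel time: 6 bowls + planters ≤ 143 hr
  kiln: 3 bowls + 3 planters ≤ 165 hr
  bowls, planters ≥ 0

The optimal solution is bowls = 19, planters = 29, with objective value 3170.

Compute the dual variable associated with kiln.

0

Binding: clay and wheel time. Non-binding: kiln (21 unused).
By complementary slackness, y = 0 for the non-binding constraint.
From A_Bᵀ y = c: 5·y_clay + 6·y_wheel time = 89; 6·y_clay + 1·y_wheel time = 51.
This yields shadow prices y_clay = 7, y_wheel time = 9.
Shadow price of kiln = 0.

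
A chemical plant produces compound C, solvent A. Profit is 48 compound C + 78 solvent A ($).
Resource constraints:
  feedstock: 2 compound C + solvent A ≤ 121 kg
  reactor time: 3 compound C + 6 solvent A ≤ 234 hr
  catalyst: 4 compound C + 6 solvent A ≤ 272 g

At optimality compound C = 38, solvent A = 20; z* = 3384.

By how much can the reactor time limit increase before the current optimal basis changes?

Binding constraints: reactor time, catalyst. The basis is B = [[3,6],[4,6]] with det -6.
Per unit increase in reactor time, x* moves by d = (-1, 0.6667).
The basis stays optimal until compound C reaches 0; allowable increase = 38 hr.

38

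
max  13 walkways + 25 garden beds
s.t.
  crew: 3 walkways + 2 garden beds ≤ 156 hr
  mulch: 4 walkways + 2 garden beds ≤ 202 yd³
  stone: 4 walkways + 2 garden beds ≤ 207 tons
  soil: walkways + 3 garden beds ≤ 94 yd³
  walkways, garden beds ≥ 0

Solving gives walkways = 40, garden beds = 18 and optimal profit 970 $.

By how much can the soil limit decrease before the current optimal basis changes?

Binding constraints: crew, soil. The basis is B = [[3,2],[1,3]] with det 7.
Per unit decrease in soil, x* moves by d = (0.2857, -0.4286).
The basis stays optimal until mulch becomes binding; allowable decrease = 21 yd³.

21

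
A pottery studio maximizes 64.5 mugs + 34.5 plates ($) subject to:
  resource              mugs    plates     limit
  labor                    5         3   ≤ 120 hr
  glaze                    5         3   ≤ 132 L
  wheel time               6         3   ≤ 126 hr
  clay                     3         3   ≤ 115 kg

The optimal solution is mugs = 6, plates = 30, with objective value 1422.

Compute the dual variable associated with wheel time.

7

Check each constraint at x*: labor 120/120 (tight); glaze 120/132 (slack 12); wheel time 126/126 (tight); clay 108/115 (slack 7).
Since glaze, clay are not tight, their duals are 0.
The binding rows give the dual system: 5·y_labor + 6·y_wheel time = 64.5 and 3·y_labor + 3·y_wheel time = 34.5.
This yields shadow prices y_labor = 4.5, y_wheel time = 7.
Shadow price of wheel time = 7.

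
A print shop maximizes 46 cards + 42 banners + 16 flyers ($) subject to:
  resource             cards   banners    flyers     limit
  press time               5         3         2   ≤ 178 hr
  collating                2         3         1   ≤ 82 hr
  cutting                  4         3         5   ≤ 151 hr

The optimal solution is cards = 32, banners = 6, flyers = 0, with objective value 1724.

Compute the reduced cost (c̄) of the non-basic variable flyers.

-4

At the optimum: press time uses 178 of 178 (binding); collating uses 82 of 82 (binding); cutting uses 146 of 151 (slack = 5).
Since cutting is not tight, its dual is 0.
The binding rows give the dual system: 5·y_press time + 2·y_collating = 46 and 3·y_press time + 3·y_collating = 42.
→ y_press time = 6 and y_collating = 8.
Reduced cost of flyers: c₃ − yᵀa₃ = 16 − (6·2 + 8·1) = 16 − 20 = -4.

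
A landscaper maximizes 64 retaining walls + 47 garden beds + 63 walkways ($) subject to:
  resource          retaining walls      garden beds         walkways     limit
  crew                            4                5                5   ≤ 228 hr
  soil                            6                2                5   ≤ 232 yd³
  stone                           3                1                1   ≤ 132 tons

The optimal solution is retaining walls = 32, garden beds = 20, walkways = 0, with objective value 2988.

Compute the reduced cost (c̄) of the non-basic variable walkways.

-2

Binding: crew and soil. Non-binding: stone (16 unused).
By complementary slackness, y = 0 for the non-binding constraint.
From A_Bᵀ y = c: 4·y_crew + 6·y_soil = 64; 5·y_crew + 2·y_soil = 47.
This yields shadow prices y_crew = 7, y_soil = 6.
Reduced cost of walkways: c₃ − yᵀa₃ = 63 − (7·5 + 6·5) = 63 − 65 = -2.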